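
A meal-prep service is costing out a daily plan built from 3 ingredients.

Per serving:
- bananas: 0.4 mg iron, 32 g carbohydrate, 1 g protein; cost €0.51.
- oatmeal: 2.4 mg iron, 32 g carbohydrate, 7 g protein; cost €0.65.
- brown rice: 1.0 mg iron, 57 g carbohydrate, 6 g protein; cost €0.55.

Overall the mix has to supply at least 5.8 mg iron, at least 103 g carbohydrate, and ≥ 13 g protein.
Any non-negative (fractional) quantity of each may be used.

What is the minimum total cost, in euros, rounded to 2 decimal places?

€1.73

This is a linear program. Let x1 = servings of bananas, x2 = servings of oatmeal, x3 = servings of brown rice.
Minimise 0.51x1 + 0.65x2 + 0.55x3 s.t.:
  0.4x1 + 2.4x2 + 1x3 ≥ 5.8   (iron)
  32x1 + 32x2 + 57x3 ≥ 103   (carbohydrate)
  1x1 + 7x2 + 6x3 ≥ 13   (protein)
  x1, x2, x3 ≥ 0.
The cheapest feasible vertex uses only oatmeal, brown rice; bananas is not used. The iron and carbohydrate requirements are met with equality.
That vertex is x2 = 2.1718, x3 = 0.58779.
Hence cost = 0.65·2.1718 + 0.55·0.58779 = €1.73495.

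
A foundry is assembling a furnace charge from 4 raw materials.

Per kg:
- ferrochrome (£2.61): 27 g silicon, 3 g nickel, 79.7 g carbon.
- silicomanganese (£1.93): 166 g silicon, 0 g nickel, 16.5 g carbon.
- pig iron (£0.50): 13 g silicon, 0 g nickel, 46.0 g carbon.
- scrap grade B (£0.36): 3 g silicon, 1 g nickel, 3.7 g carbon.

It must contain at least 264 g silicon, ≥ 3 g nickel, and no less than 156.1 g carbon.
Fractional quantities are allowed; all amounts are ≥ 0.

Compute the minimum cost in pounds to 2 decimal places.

Set it up as a linear program. Let x1 = kg of ferrochrome, x2 = kg of silicomanganese, x3 = kg of pig iron, x4 = kg of scrap grade B.
Minimize 2.61x1 + 1.93x2 + 0.5x3 + 0.36x4 with:
  27x1 + 166x2 + 13x3 + 3x4 ≥ 264   (silicon)
  3x1 + 1x4 ≥ 3   (nickel)
  79.7x1 + 16.5x2 + 46x3 + 3.7x4 ≥ 156.1   (carbon)
  x1, x2, x3, x4 ≥ 0.
The optimal basis is {silicomanganese, pig iron, scrap grade B}; ferrochrome drops out. Binding constraints: silicon, nickel, carbon.
Solving gives x2 = 1.327, x3 = 2.676, x4 = 3.
Total cost: 1.93·1.327 + 0.5·2.676 + 0.36·3 = 4.9791.

£4.98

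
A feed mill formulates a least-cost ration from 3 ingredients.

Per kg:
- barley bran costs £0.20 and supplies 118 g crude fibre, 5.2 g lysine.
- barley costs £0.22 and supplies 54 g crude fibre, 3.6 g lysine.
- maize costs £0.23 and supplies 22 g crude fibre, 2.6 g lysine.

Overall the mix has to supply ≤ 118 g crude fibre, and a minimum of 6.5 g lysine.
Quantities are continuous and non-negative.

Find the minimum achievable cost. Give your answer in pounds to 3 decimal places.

£0.337

Set it up as a linear program. Let x1 = kg of barley bran, x2 = kg of barley, x3 = kg of maize.
Minimize 0.2x1 + 0.22x2 + 0.23x3 subject to:
  118x1 + 54x2 + 22x3 ≤ 118   (crude fibre)
  5.2x1 + 3.6x2 + 2.6x3 ≥ 6.5   (lysine)
  x1, x2, x3 ≥ 0.
At the optimum only barley bran, barley are positive (maize = 0). The crude fibre and lysine requirements are met with equality.
That vertex is x1 = 0.5125, x2 = 1.065.
Hence cost = 0.2·0.5125 + 0.22·1.065 = £0.33680.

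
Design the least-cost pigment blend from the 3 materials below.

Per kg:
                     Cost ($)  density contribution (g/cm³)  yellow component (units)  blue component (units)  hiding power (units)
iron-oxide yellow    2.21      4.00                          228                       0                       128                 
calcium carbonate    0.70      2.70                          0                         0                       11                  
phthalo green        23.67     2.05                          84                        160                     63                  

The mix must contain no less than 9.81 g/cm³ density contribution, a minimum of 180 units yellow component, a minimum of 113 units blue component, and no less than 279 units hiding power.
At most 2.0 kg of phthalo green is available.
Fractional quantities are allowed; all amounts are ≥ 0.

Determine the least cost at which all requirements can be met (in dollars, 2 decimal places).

$20.99

Set it up as a linear program. Let x1 = kg of iron-oxide yellow, x2 = kg of calcium carbonate, x3 = kg of phthalo green.
Minimize 2.21x1 + 0.7x2 + 23.67x3 with:
  4x1 + 2.7x2 + 2.05x3 ≥ 9.81   (density contribution)
  228x1 + 84x3 ≥ 180   (yellow component)
  160x3 ≥ 113   (blue component)
  128x1 + 11x2 + 63x3 ≥ 279   (hiding power)
  x3 ≤ 2
  x1, x2, x3 ≥ 0.
The optimal mix uses every input. There the density contribution, blue component, hiding power constraints are tight.
Solving gives x1 = 1.794, x2 = 0.4388, x3 = 0.7063.
Hence cost = 2.21·1.794 + 0.7·0.4388 + 23.67·0.7063 = $20.9900.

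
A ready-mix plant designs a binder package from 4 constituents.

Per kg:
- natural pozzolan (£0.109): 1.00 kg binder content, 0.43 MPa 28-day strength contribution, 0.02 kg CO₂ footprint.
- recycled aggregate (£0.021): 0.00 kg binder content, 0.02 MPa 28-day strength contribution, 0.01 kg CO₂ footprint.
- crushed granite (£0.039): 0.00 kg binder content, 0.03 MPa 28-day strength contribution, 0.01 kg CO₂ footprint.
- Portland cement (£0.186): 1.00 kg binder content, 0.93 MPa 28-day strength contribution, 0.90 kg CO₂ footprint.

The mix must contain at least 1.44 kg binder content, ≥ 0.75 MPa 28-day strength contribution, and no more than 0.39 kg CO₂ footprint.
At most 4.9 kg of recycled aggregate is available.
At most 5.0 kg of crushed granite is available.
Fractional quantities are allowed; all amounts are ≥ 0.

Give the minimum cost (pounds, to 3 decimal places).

Let x1 = kg of natural pozzolan, x2 = kg of recycled aggregate, x3 = kg of crushed granite, x4 = kg of Portland cement.
min 0.109x1 + 0.021x2 + 0.039x3 + 0.186x4 subject to:
  1x1 + 1x4 ≥ 1.44   (binder content)
  0.43x1 + 0.02x2 + 0.03x3 + 0.93x4 ≥ 0.75   (28-day strength contribution)
  0.02x1 + 0.01x2 + 0.01x3 + 0.9x4 ≤ 0.39   (CO₂ footprint)
  x2 ≤ 4.9
  x3 ≤ 5
  x1, x2, x3, x4 ≥ 0.
The cheapest feasible vertex uses only natural pozzolan, Portland cement; recycled aggregate, crushed granite are not used. Binding constraints: binder content and 28-day strength contribution.
So natural pozzolan = 1.178 kg, Portland cement = 0.2616 kg.
Cost = 0.109·1.178 + 0.186·0.2616 = 0.17706.

£0.177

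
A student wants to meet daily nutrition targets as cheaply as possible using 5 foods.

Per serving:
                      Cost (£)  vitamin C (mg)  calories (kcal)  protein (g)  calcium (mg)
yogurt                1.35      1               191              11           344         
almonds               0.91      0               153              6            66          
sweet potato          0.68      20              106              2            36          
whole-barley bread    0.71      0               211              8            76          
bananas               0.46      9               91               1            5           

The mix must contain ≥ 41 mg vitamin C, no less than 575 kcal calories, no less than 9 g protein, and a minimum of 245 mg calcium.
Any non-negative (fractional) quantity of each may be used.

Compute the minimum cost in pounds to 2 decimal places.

£2.70

Let x1 = servings of yogurt, x2 = servings of almonds, x3 = servings of sweet potato, x4 = servings of whole-barley bread, x5 = servings of bananas.
min 1.35x1 + 0.91x2 + 0.68x3 + 0.71x4 + 0.46x5 with:
  1x1 + 20x3 + 9x5 ≥ 41   (vitamin C)
  191x1 + 153x2 + 106x3 + 211x4 + 91x5 ≥ 575   (calories)
  11x1 + 6x2 + 2x3 + 8x4 + 1x5 ≥ 9   (protein)
  344x1 + 66x2 + 36x3 + 76x4 + 5x5 ≥ 245   (calcium)
  x1, x2, x3, x4, x5 ≥ 0.
The optimal basis is {yogurt, sweet potato, whole-barley bread}; almonds, bananas drop out. The vitamin C, calories, calcium requirements are met with equality.
Optimal quantities: yogurt = 0.1539 servings, sweet potato = 2.042 servings, whole-barley bread = 1.56 servings.
Hence cost = 1.35·0.1539 + 0.68·2.042 + 0.71·1.56 = £2.7039.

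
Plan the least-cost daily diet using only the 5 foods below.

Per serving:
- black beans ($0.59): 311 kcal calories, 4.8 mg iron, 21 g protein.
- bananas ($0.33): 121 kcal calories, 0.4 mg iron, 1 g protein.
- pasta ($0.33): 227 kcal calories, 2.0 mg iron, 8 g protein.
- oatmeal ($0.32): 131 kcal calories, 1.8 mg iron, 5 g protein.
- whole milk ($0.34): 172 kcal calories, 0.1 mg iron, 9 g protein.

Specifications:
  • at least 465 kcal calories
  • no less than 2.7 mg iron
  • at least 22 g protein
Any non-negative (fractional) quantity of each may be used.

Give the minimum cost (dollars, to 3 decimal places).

Let x1 = servings of black beans, x2 = servings of bananas, x3 = servings of pasta, x4 = servings of oatmeal, x5 = servings of whole milk.
Minimize 0.59x1 + 0.33x2 + 0.33x3 + 0.32x4 + 0.34x5 subject to:
  311x1 + 121x2 + 227x3 + 131x4 + 172x5 ≥ 465   (calories)
  4.8x1 + 0.4x2 + 2x3 + 1.8x4 + 0.1x5 ≥ 2.7   (iron)
  21x1 + 1x2 + 8x3 + 5x4 + 9x5 ≥ 22   (protein)
  x1, x2, x3, x4, x5 ≥ 0.
The cheapest feasible vertex uses only black beans, pasta; bananas, oatmeal, whole milk are not used. The calories and protein requirements are met with equality.
So black beans = 0.559 servings, pasta = 1.283 servings.
Total cost: 0.59·0.559 + 0.33·1.283 = 0.75320.

$0.753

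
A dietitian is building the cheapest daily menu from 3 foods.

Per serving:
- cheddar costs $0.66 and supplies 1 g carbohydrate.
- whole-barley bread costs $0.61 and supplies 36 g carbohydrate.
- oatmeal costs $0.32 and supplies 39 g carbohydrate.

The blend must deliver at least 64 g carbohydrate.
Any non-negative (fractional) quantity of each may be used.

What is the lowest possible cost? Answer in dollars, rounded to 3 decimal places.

This is a linear program. Let x1 = servings of cheddar, x2 = servings of whole-barley bread, x3 = servings of oatmeal.
Minimize 0.66x1 + 0.61x2 + 0.32x3 s.t.:
  1x1 + 36x2 + 39x3 ≥ 64   (carbohydrate)
  x1, x2, x3 ≥ 0.
The minimum-cost mix takes nothing from cheddar, whole-barley bread — only oatmeal. There the carbohydrate constraint is tight.
That vertex is x3 = 1.641.
Objective = 0.32·1.641 = 0.52512.

$0.525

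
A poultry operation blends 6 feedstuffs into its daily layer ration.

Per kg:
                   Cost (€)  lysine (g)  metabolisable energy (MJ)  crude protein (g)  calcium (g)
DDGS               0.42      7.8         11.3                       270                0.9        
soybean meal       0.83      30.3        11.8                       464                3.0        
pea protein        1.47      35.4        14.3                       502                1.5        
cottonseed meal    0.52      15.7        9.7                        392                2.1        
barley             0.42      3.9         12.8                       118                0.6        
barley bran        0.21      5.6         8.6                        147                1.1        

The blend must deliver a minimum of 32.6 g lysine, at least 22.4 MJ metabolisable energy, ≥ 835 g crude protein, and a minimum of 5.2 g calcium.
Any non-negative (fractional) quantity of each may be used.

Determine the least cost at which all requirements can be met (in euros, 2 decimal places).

€1.14

Let x1 = kg of DDGS, x2 = kg of soybean meal, x3 = kg of pea protein, x4 = kg of cottonseed meal, x5 = kg of barley, x6 = kg of barley bran.
Minimize 0.42x1 + 0.83x2 + 1.47x3 + 0.52x4 + 0.42x5 + 0.21x6 with:
  7.8x1 + 30.3x2 + 35.4x3 + 15.7x4 + 3.9x5 + 5.6x6 ≥ 32.6   (lysine)
  11.3x1 + 11.8x2 + 14.3x3 + 9.7x4 + 12.8x5 + 8.6x6 ≥ 22.4   (metabolisable energy)
  270x1 + 464x2 + 502x3 + 392x4 + 118x5 + 147x6 ≥ 835   (crude protein)
  0.9x1 + 3x2 + 1.5x3 + 2.1x4 + 0.6x5 + 1.1x6 ≥ 5.2   (calcium)
  x1, x2, x3, x4, x5, x6 ≥ 0.
At the optimum only cottonseed meal, barley bran are positive (DDGS, soybean meal, pea protein, barley = 0). There the crude protein and calcium constraints are tight.
Solving gives x4 = 1.258, x6 = 2.326.
Total cost: 0.52·1.258 + 0.21·2.326 = 1.1426.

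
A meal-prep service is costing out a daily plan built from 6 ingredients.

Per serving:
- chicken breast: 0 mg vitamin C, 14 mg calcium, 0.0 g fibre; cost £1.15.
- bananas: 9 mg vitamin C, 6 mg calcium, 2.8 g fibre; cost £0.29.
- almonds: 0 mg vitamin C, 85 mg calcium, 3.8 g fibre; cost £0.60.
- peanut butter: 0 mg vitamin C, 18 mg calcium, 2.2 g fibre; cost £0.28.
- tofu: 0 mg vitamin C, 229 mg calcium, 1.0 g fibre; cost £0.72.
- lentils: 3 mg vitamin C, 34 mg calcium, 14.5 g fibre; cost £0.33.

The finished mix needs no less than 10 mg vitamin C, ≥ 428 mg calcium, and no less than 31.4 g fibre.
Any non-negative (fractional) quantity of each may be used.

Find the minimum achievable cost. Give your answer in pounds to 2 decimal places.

Let x1 = servings of chicken breast, x2 = servings of bananas, x3 = servings of almonds, x4 = servings of peanut butter, x5 = servings of tofu, x6 = servings of lentils.
Minimise 1.15x1 + 0.29x2 + 0.6x3 + 0.28x4 + 0.72x5 + 0.33x6 subject to:
  9x2 + 3x6 ≥ 10   (vitamin C)
  14x1 + 6x2 + 85x3 + 18x4 + 229x5 + 34x6 ≥ 428   (calcium)
  2.8x2 + 3.8x3 + 2.2x4 + 1x5 + 14.5x6 ≥ 31.4   (fibre)
  x1, x2, x3, x4, x5, x6 ≥ 0.
The minimum-cost mix takes nothing from chicken breast, almonds, peanut butter — only bananas, tofu, lentils. The vitamin C, calcium, fibre requirements are met with equality.
That vertex is x2 = 0.4545, x5 = 1.565, x6 = 1.97.
Cost = 0.29·0.4545 + 0.72·1.565 + 0.33·1.97 = 1.9087.

£1.91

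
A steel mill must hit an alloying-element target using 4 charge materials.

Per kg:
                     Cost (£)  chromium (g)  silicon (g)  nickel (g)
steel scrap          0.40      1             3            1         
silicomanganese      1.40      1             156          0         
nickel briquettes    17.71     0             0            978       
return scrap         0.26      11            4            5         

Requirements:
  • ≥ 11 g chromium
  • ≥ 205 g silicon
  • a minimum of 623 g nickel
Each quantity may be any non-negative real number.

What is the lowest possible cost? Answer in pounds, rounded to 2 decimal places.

Treat it as an LP. Let x1 = kg of steel scrap, x2 = kg of silicomanganese, x3 = kg of nickel briquettes, x4 = kg of return scrap.
min 0.4x1 + 1.4x2 + 17.71x3 + 0.26x4 with:
  1x1 + 1x2 + 11x4 ≥ 11   (chromium)
  3x1 + 156x2 + 4x4 ≥ 205   (silicon)
  1x1 + 978x3 + 5x4 ≥ 623   (nickel)
  x1, x2, x3, x4 ≥ 0.
The optimal basis is {silicomanganese, nickel briquettes, return scrap}; steel scrap drops out. The chromium, silicon, nickel requirements are met with equality.
Solving gives x2 = 1.291, x3 = 0.6325, x4 = 0.8826.
Objective = 1.4·1.291 + 17.71·0.6325 + 0.26·0.8826 = 13.2385.

£13.24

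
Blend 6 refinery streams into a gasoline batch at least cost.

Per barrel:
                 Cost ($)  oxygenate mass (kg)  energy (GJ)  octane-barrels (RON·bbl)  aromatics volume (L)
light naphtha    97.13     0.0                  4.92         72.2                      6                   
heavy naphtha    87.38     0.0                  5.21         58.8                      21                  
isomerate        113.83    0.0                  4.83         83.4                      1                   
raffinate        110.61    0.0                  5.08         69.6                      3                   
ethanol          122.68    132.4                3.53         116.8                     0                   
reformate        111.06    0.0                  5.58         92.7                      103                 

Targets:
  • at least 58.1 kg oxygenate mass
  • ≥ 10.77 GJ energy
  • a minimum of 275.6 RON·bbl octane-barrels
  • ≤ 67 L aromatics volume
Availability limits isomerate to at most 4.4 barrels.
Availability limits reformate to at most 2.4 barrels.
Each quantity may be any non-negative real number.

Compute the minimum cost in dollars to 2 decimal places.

$303.42

Let x1 = barrels of light naphtha, x2 = barrels of heavy naphtha, x3 = barrels of isomerate, x4 = barrels of raffinate, x5 = barrels of ethanol, x6 = barrels of reformate.
Minimise 97.13x1 + 87.38x2 + 113.83x3 + 110.61x4 + 122.68x5 + 111.06x6 subject to:
  132.4x5 ≥ 58.1   (oxygenate mass)
  4.92x1 + 5.21x2 + 4.83x3 + 5.08x4 + 3.53x5 + 5.58x6 ≥ 10.77   (energy)
  72.2x1 + 58.8x2 + 83.4x3 + 69.6x4 + 116.8x5 + 92.7x6 ≥ 275.6   (octane-barrels)
  6x1 + 21x2 + 1x3 + 3x4 + 103x6 ≤ 67   (aromatics volume)
  x3 ≤ 4.4
  x6 ≤ 2.4
  x1, x2, x3, x4, x5, x6 ≥ 0.
At the optimum only light naphtha, ethanol, reformate are positive (heavy naphtha, isomerate, raffinate = 0). The energy, octane-barrels, aromatics volume requirements are met with equality.
Optimal quantities: light naphtha = 0.24586 barrels, ethanol = 1.7027 barrels, reformate = 0.63616 barrels.
Hence cost = 97.13·0.24586 + 122.68·1.7027 + 111.06·0.63616 = $303.4195.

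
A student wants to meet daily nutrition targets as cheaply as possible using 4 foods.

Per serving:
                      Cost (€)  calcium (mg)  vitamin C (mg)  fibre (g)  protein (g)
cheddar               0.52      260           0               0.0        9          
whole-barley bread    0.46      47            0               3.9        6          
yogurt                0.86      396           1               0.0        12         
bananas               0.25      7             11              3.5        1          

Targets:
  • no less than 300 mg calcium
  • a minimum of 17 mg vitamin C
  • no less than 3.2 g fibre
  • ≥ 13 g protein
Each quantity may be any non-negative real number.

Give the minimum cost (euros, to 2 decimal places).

€1.05

Treat it as an LP. Let x1 = servings of cheddar, x2 = servings of whole-barley bread, x3 = servings of yogurt, x4 = servings of bananas.
Minimise 0.52x1 + 0.46x2 + 0.86x3 + 0.25x4 with:
  260x1 + 47x2 + 396x3 + 7x4 ≥ 300   (calcium)
  1x3 + 11x4 ≥ 17   (vitamin C)
  3.9x2 + 3.5x4 ≥ 3.2   (fibre)
  9x1 + 6x2 + 12x3 + 1x4 ≥ 13   (protein)
  x1, x2, x3, x4 ≥ 0.
The optimal basis is {cheddar, bananas}; whole-barley bread, yogurt drop out. Binding constraints: vitamin C and protein.
That vertex is x1 = 1.273, x4 = 1.545.
Total cost: 0.52·1.273 + 0.25·1.545 = 1.0482.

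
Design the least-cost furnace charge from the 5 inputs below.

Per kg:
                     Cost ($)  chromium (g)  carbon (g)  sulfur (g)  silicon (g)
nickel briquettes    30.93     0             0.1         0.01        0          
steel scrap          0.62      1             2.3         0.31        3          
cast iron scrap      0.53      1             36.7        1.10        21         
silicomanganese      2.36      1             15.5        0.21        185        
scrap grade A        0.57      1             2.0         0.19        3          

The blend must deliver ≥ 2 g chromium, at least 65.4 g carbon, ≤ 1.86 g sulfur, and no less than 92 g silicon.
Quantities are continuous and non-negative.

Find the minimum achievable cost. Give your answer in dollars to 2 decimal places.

Set it up as a linear program. Let x1 = kg of nickel briquettes, x2 = kg of steel scrap, x3 = kg of cast iron scrap, x4 = kg of silicomanganese, x5 = kg of scrap grade A.
Minimise 30.93x1 + 0.62x2 + 0.53x3 + 2.36x4 + 0.57x5 with:
  1x2 + 1x3 + 1x4 + 1x5 ≥ 2   (chromium)
  0.1x1 + 2.3x2 + 36.7x3 + 15.5x4 + 2x5 ≥ 65.4   (carbon)
  0.01x1 + 0.31x2 + 1.1x3 + 0.21x4 + 0.19x5 ≤ 1.86   (sulfur)
  3x2 + 21x3 + 185x4 + 3x5 ≥ 92   (silicon)
  x1, x2, x3, x4, x5 ≥ 0.
At the optimum only cast iron scrap, silicomanganese are positive (nickel briquettes, steel scrap, scrap grade A = 0). The carbon and sulfur requirements are met with equality.
Optimal quantities: cast iron scrap = 1.616 kg, silicomanganese = 0.3937 kg.
Cost = 0.53·1.616 + 2.36·0.3937 = 1.7856.

$1.79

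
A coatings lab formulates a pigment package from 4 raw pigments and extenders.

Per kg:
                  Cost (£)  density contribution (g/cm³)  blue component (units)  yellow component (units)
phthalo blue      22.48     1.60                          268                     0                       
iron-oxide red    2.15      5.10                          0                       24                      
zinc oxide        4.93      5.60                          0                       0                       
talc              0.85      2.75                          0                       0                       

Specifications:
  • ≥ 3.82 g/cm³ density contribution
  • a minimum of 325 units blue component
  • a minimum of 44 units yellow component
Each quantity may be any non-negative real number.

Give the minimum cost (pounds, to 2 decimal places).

Let x1 = kg of phthalo blue, x2 = kg of iron-oxide red, x3 = kg of zinc oxide, x4 = kg of talc.
Minimize 22.48x1 + 2.15x2 + 4.93x3 + 0.85x4 s.t.:
  1.6x1 + 5.1x2 + 5.6x3 + 2.75x4 ≥ 3.82   (density contribution)
  268x1 ≥ 325   (blue component)
  24x2 ≥ 44   (yellow component)
  x1, x2, x3, x4 ≥ 0.
At the optimum only phthalo blue, iron-oxide red are positive (zinc oxide, talc = 0). There the blue component and yellow component constraints are tight.
So phthalo blue = 1.2127 kg, iron-oxide red = 1.8333 kg.
Total cost: 22.48·1.2127 + 2.15·1.8333 = 31.2031.

£31.20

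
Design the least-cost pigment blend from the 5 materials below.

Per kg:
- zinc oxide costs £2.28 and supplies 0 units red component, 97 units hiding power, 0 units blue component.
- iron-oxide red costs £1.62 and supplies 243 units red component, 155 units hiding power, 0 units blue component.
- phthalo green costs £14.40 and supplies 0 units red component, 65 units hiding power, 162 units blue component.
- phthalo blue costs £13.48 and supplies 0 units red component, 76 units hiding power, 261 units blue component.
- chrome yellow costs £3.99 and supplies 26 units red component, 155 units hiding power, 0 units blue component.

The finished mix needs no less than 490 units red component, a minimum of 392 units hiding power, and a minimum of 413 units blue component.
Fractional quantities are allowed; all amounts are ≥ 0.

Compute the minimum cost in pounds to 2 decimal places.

Let x1 = kg of zinc oxide, x2 = kg of iron-oxide red, x3 = kg of phthalo green, x4 = kg of phthalo blue, x5 = kg of chrome yellow.
Minimize 2.28x1 + 1.62x2 + 14.4x3 + 13.48x4 + 3.99x5 subject to:
  243x2 + 26x5 ≥ 490   (red component)
  97x1 + 155x2 + 65x3 + 76x4 + 155x5 ≥ 392   (hiding power)
  162x3 + 261x4 ≥ 413   (blue component)
  x1, x2, x3, x4, x5 ≥ 0.
The minimum-cost mix takes nothing from zinc oxide, phthalo green, chrome yellow — only iron-oxide red, phthalo blue. The red component and blue component requirements are met with equality.
So iron-oxide red = 2.0165 kg, phthalo blue = 1.5824 kg.
Objective = 1.62·2.0165 + 13.48·1.5824 = 24.5975.

£24.60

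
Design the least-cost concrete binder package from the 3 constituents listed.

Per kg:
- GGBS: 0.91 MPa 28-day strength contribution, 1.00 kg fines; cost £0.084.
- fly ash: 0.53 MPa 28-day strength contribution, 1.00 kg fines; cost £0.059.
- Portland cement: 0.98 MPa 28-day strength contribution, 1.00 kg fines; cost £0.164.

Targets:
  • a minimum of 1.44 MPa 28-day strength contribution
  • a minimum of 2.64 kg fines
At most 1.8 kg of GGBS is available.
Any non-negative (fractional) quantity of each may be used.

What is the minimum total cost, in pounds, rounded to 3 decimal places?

This is a linear program. Let x1 = kg of GGBS, x2 = kg of fly ash, x3 = kg of Portland cement.
min 0.084x1 + 0.059x2 + 0.164x3 subject to:
  0.91x1 + 0.53x2 + 0.98x3 ≥ 1.44   (28-day strength contribution)
  1x1 + 1x2 + 1x3 ≥ 2.64   (fines)
  x1 ≤ 1.8
  x1, x2, x3 ≥ 0.
The cheapest feasible vertex uses only GGBS, fly ash; Portland cement is not used. There the 28-day strength contribution and fines constraints are tight.
Solving gives x1 = 0.1074, x2 = 2.533.
Total cost: 0.084·0.1074 + 0.059·2.533 = 0.15847.

£0.158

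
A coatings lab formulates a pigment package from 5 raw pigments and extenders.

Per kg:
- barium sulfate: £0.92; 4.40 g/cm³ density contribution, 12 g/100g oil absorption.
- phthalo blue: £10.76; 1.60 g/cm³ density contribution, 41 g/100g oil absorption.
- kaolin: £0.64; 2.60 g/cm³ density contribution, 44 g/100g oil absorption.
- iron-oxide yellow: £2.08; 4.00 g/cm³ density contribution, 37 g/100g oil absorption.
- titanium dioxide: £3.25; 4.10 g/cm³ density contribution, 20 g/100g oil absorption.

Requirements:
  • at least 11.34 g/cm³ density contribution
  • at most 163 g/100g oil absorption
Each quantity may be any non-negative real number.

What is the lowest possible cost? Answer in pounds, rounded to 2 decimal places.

Let x1 = kg of barium sulfate, x2 = kg of phthalo blue, x3 = kg of kaolin, x4 = kg of iron-oxide yellow, x5 = kg of titanium dioxide.
Minimise 0.92x1 + 10.76x2 + 0.64x3 + 2.08x4 + 3.25x5 s.t.:
  4.4x1 + 1.6x2 + 2.6x3 + 4x4 + 4.1x5 ≥ 11.34   (density contribution)
  12x1 + 41x2 + 44x3 + 37x4 + 20x5 ≤ 163   (oil absorption)
  x1, x2, x3, x4, x5 ≥ 0.
The minimum-cost mix takes nothing from phthalo blue, kaolin, iron-oxide yellow, titanium dioxide — only barium sulfate. There the density contribution constraint is tight.
Optimal quantities: barium sulfate = 2.577 kg.
Total cost: 0.92·2.577 = 2.3708.

£2.37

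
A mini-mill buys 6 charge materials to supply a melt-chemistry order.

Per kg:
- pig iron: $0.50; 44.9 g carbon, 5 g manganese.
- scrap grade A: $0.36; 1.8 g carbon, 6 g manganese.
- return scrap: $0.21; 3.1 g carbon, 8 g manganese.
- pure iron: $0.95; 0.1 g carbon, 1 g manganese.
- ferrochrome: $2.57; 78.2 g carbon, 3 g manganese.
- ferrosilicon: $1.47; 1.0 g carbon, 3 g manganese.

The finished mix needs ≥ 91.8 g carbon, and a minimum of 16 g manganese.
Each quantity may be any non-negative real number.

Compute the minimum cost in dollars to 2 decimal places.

$1.15

Treat it as an LP. Let x1 = kg of pig iron, x2 = kg of scrap grade A, x3 = kg of return scrap, x4 = kg of pure iron, x5 = kg of ferrochrome, x6 = kg of ferrosilicon.
Minimize 0.5x1 + 0.36x2 + 0.21x3 + 0.95x4 + 2.57x5 + 1.47x6 s.t.:
  44.9x1 + 1.8x2 + 3.1x3 + 0.1x4 + 78.2x5 + 1x6 ≥ 91.8   (carbon)
  5x1 + 6x2 + 8x3 + 1x4 + 3x5 + 3x6 ≥ 16   (manganese)
  x1, x2, x3, x4, x5, x6 ≥ 0.
The minimum-cost mix takes nothing from scrap grade A, pure iron, ferrochrome, ferrosilicon — only pig iron, return scrap. Binding constraints: carbon and manganese.
Optimal quantities: pig iron = 1.992 kg, return scrap = 0.7547 kg.
Total cost: 0.5·1.992 + 0.21·0.7547 = 1.1545.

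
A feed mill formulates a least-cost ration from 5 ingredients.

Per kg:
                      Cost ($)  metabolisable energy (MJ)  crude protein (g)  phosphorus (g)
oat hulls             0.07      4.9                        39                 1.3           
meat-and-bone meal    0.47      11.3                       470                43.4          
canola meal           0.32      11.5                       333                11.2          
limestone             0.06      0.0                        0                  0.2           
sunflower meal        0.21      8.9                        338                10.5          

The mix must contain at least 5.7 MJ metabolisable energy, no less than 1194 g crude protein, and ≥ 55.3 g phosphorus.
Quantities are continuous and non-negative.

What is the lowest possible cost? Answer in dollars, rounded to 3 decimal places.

$0.854

This is a linear program. Let x1 = kg of oat hulls, x2 = kg of meat-and-bone meal, x3 = kg of canola meal, x4 = kg of limestone, x5 = kg of sunflower meal.
Minimize 0.07x1 + 0.47x2 + 0.32x3 + 0.06x4 + 0.21x5 s.t.:
  4.9x1 + 11.3x2 + 11.5x3 + 8.9x5 ≥ 5.7   (metabolisable energy)
  39x1 + 470x2 + 333x3 + 338x5 ≥ 1194   (crude protein)
  1.3x1 + 43.4x2 + 11.2x3 + 0.2x4 + 10.5x5 ≥ 55.3   (phosphorus)
  x1, x2, x3, x4, x5 ≥ 0.
At the optimum only meat-and-bone meal, sunflower meal are positive (oat hulls, canola meal, limestone = 0). Binding constraints: crude protein and phosphorus.
That vertex is x2 = 0.6322, x5 = 2.653.
Total cost: 0.47·0.6322 + 0.21·2.653 = 0.85426.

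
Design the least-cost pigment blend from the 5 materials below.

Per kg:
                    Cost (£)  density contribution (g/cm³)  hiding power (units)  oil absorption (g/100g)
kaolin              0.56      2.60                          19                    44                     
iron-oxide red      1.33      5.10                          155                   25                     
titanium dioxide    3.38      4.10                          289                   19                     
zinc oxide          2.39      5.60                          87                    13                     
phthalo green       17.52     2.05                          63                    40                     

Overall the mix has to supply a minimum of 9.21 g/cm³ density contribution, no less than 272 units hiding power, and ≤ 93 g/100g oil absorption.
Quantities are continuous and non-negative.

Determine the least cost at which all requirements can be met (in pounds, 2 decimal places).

Let x1 = kg of kaolin, x2 = kg of iron-oxide red, x3 = kg of titanium dioxide, x4 = kg of zinc oxide, x5 = kg of phthalo green.
min 0.56x1 + 1.33x2 + 3.38x3 + 2.39x4 + 17.52x5 subject to:
  2.6x1 + 5.1x2 + 4.1x3 + 5.6x4 + 2.05x5 ≥ 9.21   (density contribution)
  19x1 + 155x2 + 289x3 + 87x4 + 63x5 ≥ 272   (hiding power)
  44x1 + 25x2 + 19x3 + 13x4 + 40x5 ≤ 93   (oil absorption)
  x1, x2, x3, x4, x5 ≥ 0.
The cheapest feasible vertex uses only kaolin, iron-oxide red; titanium dioxide, zinc oxide, phthalo green are not used. Binding constraints: density contribution and hiding power.
Solving gives x1 = 0.1318, x2 = 1.739.
Objective = 0.56·0.1318 + 1.33·1.739 = 2.3867.

£2.39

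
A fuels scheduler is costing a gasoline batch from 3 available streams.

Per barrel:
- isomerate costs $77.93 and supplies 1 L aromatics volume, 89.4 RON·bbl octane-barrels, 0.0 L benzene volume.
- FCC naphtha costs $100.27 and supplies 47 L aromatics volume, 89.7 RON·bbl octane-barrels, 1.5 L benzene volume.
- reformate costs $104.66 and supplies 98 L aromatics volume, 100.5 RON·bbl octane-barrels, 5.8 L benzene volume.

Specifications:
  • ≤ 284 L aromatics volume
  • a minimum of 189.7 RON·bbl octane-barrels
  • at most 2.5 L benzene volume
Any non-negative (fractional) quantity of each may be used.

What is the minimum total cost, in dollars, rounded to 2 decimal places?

$165.36

Let x1 = barrels of isomerate, x2 = barrels of FCC naphtha, x3 = barrels of reformate.
min 77.93x1 + 100.27x2 + 104.66x3 with:
  1x1 + 47x2 + 98x3 ≤ 284   (aromatics volume)
  89.4x1 + 89.7x2 + 100.5x3 ≥ 189.7   (octane-barrels)
  1.5x2 + 5.8x3 ≤ 2.5   (benzene volume)
  x1, x2, x3 ≥ 0.
The optimal basis is {isomerate}; FCC naphtha, reformate drop out. Binding constraint: octane-barrels.
Optimal quantities: isomerate = 2.1219 barrels.
Cost = 77.93·2.1219 = 165.3597.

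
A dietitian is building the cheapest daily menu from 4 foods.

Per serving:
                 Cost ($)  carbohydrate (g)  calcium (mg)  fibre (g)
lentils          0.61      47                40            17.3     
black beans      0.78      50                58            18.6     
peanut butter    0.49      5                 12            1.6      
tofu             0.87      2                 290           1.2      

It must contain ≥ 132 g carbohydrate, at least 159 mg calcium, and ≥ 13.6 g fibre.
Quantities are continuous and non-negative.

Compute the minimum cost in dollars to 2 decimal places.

Let x1 = servings of lentils, x2 = servings of black beans, x3 = servings of peanut butter, x4 = servings of tofu.
Minimize 0.61x1 + 0.78x2 + 0.49x3 + 0.87x4 s.t.:
  47x1 + 50x2 + 5x3 + 2x4 ≥ 132   (carbohydrate)
  40x1 + 58x2 + 12x3 + 290x4 ≥ 159   (calcium)
  17.3x1 + 18.6x2 + 1.6x3 + 1.2x4 ≥ 13.6   (fibre)
  x1, x2, x3, x4 ≥ 0.
At the optimum only lentils, tofu are positive (black beans, peanut butter = 0). There the carbohydrate and calcium constraints are tight.
Optimal quantities: lentils = 2.802 servings, tofu = 0.1618 servings.
Cost = 0.61·2.802 + 0.87·0.1618 = 1.8500.

$1.85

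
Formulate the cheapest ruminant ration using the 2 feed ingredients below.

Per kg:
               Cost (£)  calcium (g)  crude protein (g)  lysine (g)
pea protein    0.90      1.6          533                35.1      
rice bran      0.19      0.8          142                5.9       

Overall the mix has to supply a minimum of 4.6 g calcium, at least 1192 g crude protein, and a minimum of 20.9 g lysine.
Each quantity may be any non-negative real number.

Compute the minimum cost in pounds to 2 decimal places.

Set it up as a linear program. Let x1 = kg of pea protein, x2 = kg of rice bran.
min 0.9x1 + 0.19x2 with:
  1.6x1 + 0.8x2 ≥ 4.6   (calcium)
  533x1 + 142x2 ≥ 1192   (crude protein)
  35.1x1 + 5.9x2 ≥ 20.9   (lysine)
  x1, x2 ≥ 0.
The minimum-cost mix takes nothing from pea protein — only rice bran. Binding constraint: crude protein.
That vertex is x2 = 8.394.
Cost = 0.19·8.394 = 1.5949.

£1.59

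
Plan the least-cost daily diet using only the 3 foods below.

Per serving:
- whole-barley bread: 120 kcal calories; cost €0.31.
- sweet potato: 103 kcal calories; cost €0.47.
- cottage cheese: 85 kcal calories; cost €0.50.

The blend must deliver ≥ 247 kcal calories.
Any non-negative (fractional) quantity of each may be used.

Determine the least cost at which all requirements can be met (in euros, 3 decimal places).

This is a linear program. Let x1 = servings of whole-barley bread, x2 = servings of sweet potato, x3 = servings of cottage cheese.
min 0.31x1 + 0.47x2 + 0.5x3 with:
  120x1 + 103x2 + 85x3 ≥ 247   (calories)
  x1, x2, x3 ≥ 0.
The cheapest feasible vertex uses only whole-barley bread; sweet potato, cottage cheese are not used. There the calories constraint is tight.
That vertex is x1 = 2.058.
Total cost: 0.31·2.058 = 0.63798.

€0.638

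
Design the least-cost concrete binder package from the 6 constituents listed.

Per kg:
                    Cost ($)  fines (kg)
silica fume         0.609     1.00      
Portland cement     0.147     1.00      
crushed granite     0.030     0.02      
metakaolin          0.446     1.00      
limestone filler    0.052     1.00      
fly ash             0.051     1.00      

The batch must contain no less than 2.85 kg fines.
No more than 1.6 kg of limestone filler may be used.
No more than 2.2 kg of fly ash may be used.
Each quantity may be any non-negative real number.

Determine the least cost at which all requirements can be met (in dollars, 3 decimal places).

$0.146

Treat it as an LP. Let x1 = kg of silica fume, x2 = kg of Portland cement, x3 = kg of crushed granite, x4 = kg of metakaolin, x5 = kg of limestone filler, x6 = kg of fly ash.
Minimise 0.609x1 + 0.147x2 + 0.03x3 + 0.446x4 + 0.052x5 + 0.051x6 with:
  1x1 + 1x2 + 0.02x3 + 1x4 + 1x5 + 1x6 ≥ 2.85   (fines)
  x5 ≤ 1.6
  x6 ≤ 2.2
  x1, x2, x3, x4, x5, x6 ≥ 0.
The optimal basis is {limestone filler, fly ash}; silica fume, Portland cement, crushed granite, metakaolin drop out. There the fines and the fly ash cap constraints are tight.
That vertex is x5 = 0.65, x6 = 2.2.
Total cost: 0.052·0.65 + 0.051·2.2 = 0.14600.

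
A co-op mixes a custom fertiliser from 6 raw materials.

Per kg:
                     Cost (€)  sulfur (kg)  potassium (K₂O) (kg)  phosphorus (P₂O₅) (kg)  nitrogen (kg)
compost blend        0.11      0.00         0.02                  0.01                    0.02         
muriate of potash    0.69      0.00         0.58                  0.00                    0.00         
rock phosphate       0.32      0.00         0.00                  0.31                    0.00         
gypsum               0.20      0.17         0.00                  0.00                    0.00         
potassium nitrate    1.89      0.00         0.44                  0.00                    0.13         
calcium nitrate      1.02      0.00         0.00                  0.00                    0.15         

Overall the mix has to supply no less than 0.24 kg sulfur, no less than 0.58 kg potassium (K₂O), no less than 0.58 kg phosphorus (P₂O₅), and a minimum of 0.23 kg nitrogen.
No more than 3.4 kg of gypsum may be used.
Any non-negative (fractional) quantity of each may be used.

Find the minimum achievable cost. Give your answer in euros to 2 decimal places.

€2.44

Let x1 = kg of compost blend, x2 = kg of muriate of potash, x3 = kg of rock phosphate, x4 = kg of gypsum, x5 = kg of potassium nitrate, x6 = kg of calcium nitrate.
Minimise 0.11x1 + 0.69x2 + 0.32x3 + 0.2x4 + 1.89x5 + 1.02x6 s.t.:
  0.17x4 ≥ 0.24   (sulfur)
  0.02x1 + 0.58x2 + 0.44x5 ≥ 0.58   (potassium (K₂O))
  0.01x1 + 0.31x3 ≥ 0.58   (phosphorus (P₂O₅))
  0.02x1 + 0.13x5 + 0.15x6 ≥ 0.23   (nitrogen)
  x4 ≤ 3.4
  x1, x2, x3, x4, x5, x6 ≥ 0.
The optimal basis is {compost blend, muriate of potash, rock phosphate, gypsum}; potassium nitrate, calcium nitrate drop out. Binding constraints: sulfur, potassium (K₂O), phosphorus (P₂O₅), nitrogen.
So compost blend = 11.5 kg, muriate of potash = 0.6034 kg, rock phosphate = 1.5 kg, gypsum = 1.412 kg.
Cost = 0.11·11.5 + 0.69·0.6034 + 0.32·1.5 + 0.2·1.412 = 2.4437.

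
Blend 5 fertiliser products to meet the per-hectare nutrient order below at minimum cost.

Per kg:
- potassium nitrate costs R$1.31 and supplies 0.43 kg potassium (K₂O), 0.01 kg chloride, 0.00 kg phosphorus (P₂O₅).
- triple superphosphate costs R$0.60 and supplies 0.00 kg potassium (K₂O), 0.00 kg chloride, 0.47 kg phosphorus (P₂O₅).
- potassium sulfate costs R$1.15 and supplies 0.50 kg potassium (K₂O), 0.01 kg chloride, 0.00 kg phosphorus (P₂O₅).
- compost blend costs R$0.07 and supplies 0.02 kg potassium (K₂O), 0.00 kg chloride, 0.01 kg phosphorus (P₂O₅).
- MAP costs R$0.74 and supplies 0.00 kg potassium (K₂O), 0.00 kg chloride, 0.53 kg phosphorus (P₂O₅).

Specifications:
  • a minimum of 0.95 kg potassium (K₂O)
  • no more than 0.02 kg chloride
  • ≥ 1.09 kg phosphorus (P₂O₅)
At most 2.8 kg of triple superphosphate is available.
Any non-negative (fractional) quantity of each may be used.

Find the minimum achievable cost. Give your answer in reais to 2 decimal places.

R$3.58

Treat it as an LP. Let x1 = kg of potassium nitrate, x2 = kg of triple superphosphate, x3 = kg of potassium sulfate, x4 = kg of compost blend, x5 = kg of MAP.
min 1.31x1 + 0.6x2 + 1.15x3 + 0.07x4 + 0.74x5 subject to:
  0.43x1 + 0.5x3 + 0.02x4 ≥ 0.95   (potassium (K₂O))
  0.01x1 + 0.01x3 ≤ 0.02   (chloride)
  0.47x2 + 0.01x4 + 0.53x5 ≥ 1.09   (phosphorus (P₂O₅))
  x2 ≤ 2.8
  x1, x2, x3, x4, x5 ≥ 0.
At the optimum only triple superphosphate, potassium sulfate are positive (potassium nitrate, compost blend, MAP = 0). There the potassium (K₂O) and phosphorus (P₂O₅) constraints are tight.
So triple superphosphate = 2.319 kg, potassium sulfate = 1.9 kg.
Objective = 0.6·2.319 + 1.15·1.9 = 3.5764.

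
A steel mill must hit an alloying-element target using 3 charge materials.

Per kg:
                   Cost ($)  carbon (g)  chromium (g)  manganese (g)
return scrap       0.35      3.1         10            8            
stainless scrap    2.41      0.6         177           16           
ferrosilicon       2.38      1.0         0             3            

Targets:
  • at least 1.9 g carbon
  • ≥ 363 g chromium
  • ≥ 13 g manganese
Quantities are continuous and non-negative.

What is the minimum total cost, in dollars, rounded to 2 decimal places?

$4.99

This is a linear program. Let x1 = kg of return scrap, x2 = kg of stainless scrap, x3 = kg of ferrosilicon.
min 0.35x1 + 2.41x2 + 2.38x3 subject to:
  3.1x1 + 0.6x2 + 1x3 ≥ 1.9   (carbon)
  10x1 + 177x2 ≥ 363   (chromium)
  8x1 + 16x2 + 3x3 ≥ 13   (manganese)
  x1, x2, x3 ≥ 0.
At the optimum only return scrap, stainless scrap are positive (ferrosilicon = 0). Binding constraints: carbon and chromium.
Solving gives x1 = 0.2184, x2 = 2.039.
Hence cost = 0.35·0.2184 + 2.41·2.039 = $4.9904.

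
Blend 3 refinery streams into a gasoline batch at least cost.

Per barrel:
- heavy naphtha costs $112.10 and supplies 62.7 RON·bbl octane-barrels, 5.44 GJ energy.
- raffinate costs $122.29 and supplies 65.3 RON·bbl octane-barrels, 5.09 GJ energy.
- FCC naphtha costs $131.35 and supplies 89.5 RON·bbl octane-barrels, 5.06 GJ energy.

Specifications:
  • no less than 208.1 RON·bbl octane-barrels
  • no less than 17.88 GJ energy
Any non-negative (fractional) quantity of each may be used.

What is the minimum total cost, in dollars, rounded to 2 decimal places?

$370.20

Let x1 = barrels of heavy naphtha, x2 = barrels of raffinate, x3 = barrels of FCC naphtha.
Minimize 112.1x1 + 122.29x2 + 131.35x3 s.t.:
  62.7x1 + 65.3x2 + 89.5x3 ≥ 208.1   (octane-barrels)
  5.44x1 + 5.09x2 + 5.06x3 ≥ 17.88   (energy)
  x1, x2, x3 ≥ 0.
The optimal basis is {heavy naphtha, FCC naphtha}; raffinate drops out. There the octane-barrels and energy constraints are tight.
So heavy naphtha = 3.2265 barrels, FCC naphtha = 0.064781 barrels.
Hence cost = 112.1·3.2265 + 131.35·0.064781 = $370.1996.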